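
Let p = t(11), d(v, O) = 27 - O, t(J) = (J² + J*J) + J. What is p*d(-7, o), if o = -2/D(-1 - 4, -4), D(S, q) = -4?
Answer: 13409/2 ≈ 6704.5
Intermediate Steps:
o = ½ (o = -2/(-4) = -2*(-¼) = ½ ≈ 0.50000)
t(J) = J + 2*J² (t(J) = (J² + J²) + J = 2*J² + J = J + 2*J²)
p = 253 (p = 11*(1 + 2*11) = 11*(1 + 22) = 11*23 = 253)
p*d(-7, o) = 253*(27 - 1*½) = 253*(27 - ½) = 253*(53/2) = 13409/2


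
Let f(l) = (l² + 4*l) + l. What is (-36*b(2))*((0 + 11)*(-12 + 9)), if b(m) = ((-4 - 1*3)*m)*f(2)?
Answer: -232848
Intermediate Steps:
f(l) = l² + 5*l
b(m) = -98*m (b(m) = ((-4 - 1*3)*m)*(2*(5 + 2)) = ((-4 - 3)*m)*(2*7) = -7*m*14 = -98*m)
(-36*b(2))*((0 + 11)*(-12 + 9)) = (-(-3528)*2)*((0 + 11)*(-12 + 9)) = (-36*(-196))*(11*(-3)) = 7056*(-33) = -232848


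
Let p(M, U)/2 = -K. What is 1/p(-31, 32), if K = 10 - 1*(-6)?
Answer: -1/32 ≈ -0.031250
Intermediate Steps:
K = 16 (K = 10 + 6 = 16)
p(M, U) = -32 (p(M, U) = 2*(-1*16) = 2*(-16) = -32)
1/p(-31, 32) = 1/(-32) = -1/32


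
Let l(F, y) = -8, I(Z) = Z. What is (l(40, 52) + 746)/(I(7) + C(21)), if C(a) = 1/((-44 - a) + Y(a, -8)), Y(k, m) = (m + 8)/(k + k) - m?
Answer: 21033/199 ≈ 105.69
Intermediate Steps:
Y(k, m) = -m + (8 + m)/(2*k) (Y(k, m) = (8 + m)/((2*k)) - m = (8 + m)*(1/(2*k)) - m = (8 + m)/(2*k) - m = -m + (8 + m)/(2*k))
C(a) = 1/(-36 - a) (C(a) = 1/((-44 - a) + (4 + (½)*(-8) - 1*a*(-8))/a) = 1/((-44 - a) + (4 - 4 + 8*a)/a) = 1/((-44 - a) + (8*a)/a) = 1/((-44 - a) + 8) = 1/(-36 - a))
(l(40, 52) + 746)/(I(7) + C(21)) = (-8 + 746)/(7 - 1/(36 + 21)) = 738/(7 - 1/57) = 738/(398/57) = 738*(57/398) = 21033/199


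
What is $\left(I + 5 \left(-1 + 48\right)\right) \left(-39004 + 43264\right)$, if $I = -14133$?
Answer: $-59205480$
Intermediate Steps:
$\left(I + 5 \left(-1 + 48\right)\right) \left(-39004 + 43264\right) = \left(-14133 + 5 \left(-1 + 48\right)\right) \left(-39004 + 43264\right) = \left(-14133 + 5 \cdot 47\right) 4260 = \left(-14133 + 235\right) 4260 = \left(-13898\right) 4260 = -59205480$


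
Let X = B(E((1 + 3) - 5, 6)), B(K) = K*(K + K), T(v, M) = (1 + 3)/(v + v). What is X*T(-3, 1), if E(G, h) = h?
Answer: -48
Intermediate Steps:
T(v, M) = 2/v (T(v, M) = 4/((2*v)) = 4*(1/(2*v)) = 2/v)
B(K) = 2*K² (B(K) = K*(2*K) = 2*K²)
X = 72 (X = 2*6² = 2*36 = 72)
X*T(-3, 1) = 72*(2/(-3)) = 72*(2*(-⅓)) = 72*(-⅔) = -48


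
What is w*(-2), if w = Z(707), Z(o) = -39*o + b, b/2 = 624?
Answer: 52650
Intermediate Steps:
b = 1248 (b = 2*624 = 1248)
Z(o) = 1248 - 39*o (Z(o) = -39*o + 1248 = 1248 - 39*o)
w = -26325 (w = 1248 - 39*707 = 1248 - 27573 = -26325)
w*(-2) = -26325*(-2) = 52650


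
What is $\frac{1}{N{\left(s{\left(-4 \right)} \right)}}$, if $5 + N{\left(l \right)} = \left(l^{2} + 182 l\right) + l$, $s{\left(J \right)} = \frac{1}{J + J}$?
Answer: $- \frac{64}{1783} \approx -0.035895$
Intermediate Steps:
$s{\left(J \right)} = \frac{1}{2 J}$
$N{\left(l \right)} = -5 + l^{2} + 183 l$ ($N{\left(l \right)} = -5 + \left(\left(l^{2} + 182 l\right) + l\right) = -5 + \left(l^{2} + 183 l\right) = -5 + l^{2} + 183 l$)
$\frac{1}{N{\left(s{\left(-4 \right)} \right)}} = \frac{1}{-5 + \left(\frac{1}{2 \left(-4\right)}\right)^{2} + 183 \frac{1}{2 \left(-4\right)}} = \frac{1}{-5 + \left(\frac{1}{2} \left(- \frac{1}{4}\right)\right)^{2} + 183 \cdot \frac{1}{2} \left(- \frac{1}{4}\right)} = \frac{1}{-5 + \left(- \frac{1}{8}\right)^{2} + 183 \left(- \frac{1}{8}\right)} = \frac{1}{-5 + \frac{1}{64} - \frac{183}{8}} = \frac{1}{- \frac{1783}{64}} = - \frac{64}{1783}$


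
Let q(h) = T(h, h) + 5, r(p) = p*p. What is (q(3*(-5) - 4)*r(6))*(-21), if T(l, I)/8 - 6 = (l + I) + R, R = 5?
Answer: 159516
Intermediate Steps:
T(l, I) = 88 + 8*I + 8*l (T(l, I) = 48 + 8*((l + I) + 5) = 48 + 8*((I + l) + 5) = 48 + 8*(5 + I + l) = 48 + (40 + 8*I + 8*l) = 88 + 8*I + 8*l)
r(p) = p²
q(h) = 93 + 16*h (q(h) = (88 + 8*h + 8*h) + 5 = (88 + 16*h) + 5 = 93 + 16*h)
(q(3*(-5) - 4)*r(6))*(-21) = ((93 + 16*(3*(-5) - 4))*6²)*(-21) = ((93 + 16*(-15 - 4))*36)*(-21) = ((93 + 16*(-19))*36)*(-21) = ((93 - 304)*36)*(-21) = -211*36*(-21) = -7596*(-21) = 159516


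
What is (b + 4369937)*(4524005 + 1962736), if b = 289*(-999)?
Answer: 26473856024466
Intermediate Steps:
b = -288711
(b + 4369937)*(4524005 + 1962736) = (-288711 + 4369937)*(4524005 + 1962736) = 4081226*6486741 = 26473856024466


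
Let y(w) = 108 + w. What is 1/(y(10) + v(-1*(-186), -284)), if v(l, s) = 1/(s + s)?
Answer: 568/67023 ≈ 0.0084747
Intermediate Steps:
v(l, s) = 1/(2*s)
1/(y(10) + v(-1*(-186), -284)) = 1/((108 + 10) + (1/2)/(-284)) = 1/(118 + (1/2)*(-1/284)) = 1/(118 - 1/568) = 1/(67023/568) = 568/67023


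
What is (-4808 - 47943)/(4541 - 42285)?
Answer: 52751/37744 ≈ 1.3976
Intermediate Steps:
(-4808 - 47943)/(4541 - 42285) = -52751/(-37744) = -52751*(-1/37744) = 52751/37744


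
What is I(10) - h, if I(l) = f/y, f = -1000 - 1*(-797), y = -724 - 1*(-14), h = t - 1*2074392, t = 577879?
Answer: 1062524433/710 ≈ 1.4965e+6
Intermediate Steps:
h = -1496513 (h = 577879 - 1*2074392 = 577879 - 2074392 = -1496513)
y = -710 (y = -724 + 14 = -710)
f = -203 (f = -1000 + 797 = -203)
I(l) = 203/710 (I(l) = -203/(-710) = -203*(-1/710) = 203/710)
I(10) - h = 203/710 - 1*(-1496513) = 203/710 + 1496513 = 1062524433/710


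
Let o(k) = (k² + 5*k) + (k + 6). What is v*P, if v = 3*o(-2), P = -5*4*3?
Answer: 360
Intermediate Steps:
o(k) = 6 + k² + 6*k (o(k) = (k² + 5*k) + (6 + k) = 6 + k² + 6*k)
P = -60 (P = -20*3 = -60)
v = -6 (v = 3*(6 + (-2)² + 6*(-2)) = 3*(6 + 4 - 12) = 3*(-2) = -6)
v*P = -6*(-60) = 360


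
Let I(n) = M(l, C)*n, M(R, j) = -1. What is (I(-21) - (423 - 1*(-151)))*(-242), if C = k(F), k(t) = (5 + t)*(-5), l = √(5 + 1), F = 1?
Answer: 133826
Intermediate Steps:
l = √6 ≈ 2.4495
k(t) = -25 - 5*t
C = -30 (C = -25 - 5*1 = -25 - 5 = -30)
I(n) = -n
(I(-21) - (423 - 1*(-151)))*(-242) = (-1*(-21) - (423 - 1*(-151)))*(-242) = (21 - (423 + 151))*(-242) = (21 - 1*574)*(-242) = (21 - 574)*(-242) = -553*(-242) = 133826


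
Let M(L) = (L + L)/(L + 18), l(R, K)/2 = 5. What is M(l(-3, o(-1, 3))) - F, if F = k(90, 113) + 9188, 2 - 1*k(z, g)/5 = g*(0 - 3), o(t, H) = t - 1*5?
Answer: -76246/7 ≈ -10892.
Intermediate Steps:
o(t, H) = -5 + t (o(t, H) = t - 5 = -5 + t)
k(z, g) = 10 + 15*g (k(z, g) = 10 - 5*g*(0 - 3) = 10 - 5*g*(-3) = 10 - (-15)*g = 10 + 15*g)
l(R, K) = 10 (l(R, K) = 2*5 = 10)
M(L) = 2*L/(18 + L) (M(L) = (2*L)/(18 + L) = 2*L/(18 + L))
F = 10893 (F = (10 + 15*113) + 9188 = (10 + 1695) + 9188 = 1705 + 9188 = 10893)
M(l(-3, o(-1, 3))) - F = 2*10/(18 + 10) - 1*10893 = 2*10/28 - 10893 = 2*10*(1/28) - 10893 = 5/7 - 10893 = -76246/7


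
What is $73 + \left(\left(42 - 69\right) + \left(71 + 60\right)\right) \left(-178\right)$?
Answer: $-18439$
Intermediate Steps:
$73 + \left(\left(42 - 69\right) + \left(71 + 60\right)\right) \left(-178\right) = 73 + \left(-27 + 131\right) \left(-178\right) = 73 + 104 \left(-178\right) = 73 - 18512 = -18439$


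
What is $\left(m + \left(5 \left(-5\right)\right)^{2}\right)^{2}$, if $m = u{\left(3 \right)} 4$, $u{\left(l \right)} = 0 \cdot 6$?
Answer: $390625$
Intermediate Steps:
$u{\left(l \right)} = 0$
$m = 0$ ($m = 0 \cdot 4 = 0$)
$\left(m + \left(5 \left(-5\right)\right)^{2}\right)^{2} = \left(0 + \left(5 \left(-5\right)\right)^{2}\right)^{2} = \left(0 + \left(-25\right)^{2}\right)^{2} = \left(0 + 625\right)^{2} = 625^{2} = 390625$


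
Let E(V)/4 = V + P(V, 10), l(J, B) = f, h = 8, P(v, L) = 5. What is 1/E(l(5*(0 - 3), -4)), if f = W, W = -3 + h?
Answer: 1/40 ≈ 0.025000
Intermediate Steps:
W = 5 (W = -3 + 8 = 5)
f = 5
l(J, B) = 5
E(V) = 20 + 4*V (E(V) = 4*(V + 5) = 4*(5 + V) = 20 + 4*V)
1/E(l(5*(0 - 3), -4)) = 1/(20 + 4*5) = 1/(20 + 20) = 1/40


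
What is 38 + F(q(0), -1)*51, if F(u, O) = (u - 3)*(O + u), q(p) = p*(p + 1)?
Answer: 191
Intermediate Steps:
q(p) = p*(1 + p)
F(u, O) = (-3 + u)*(O + u)
38 + F(q(0), -1)*51 = 38 + ((0*(1 + 0))² - 3*(-1) - 0*(1 + 0) - 0*(1 + 0))*51 = 38 + ((0*1)² + 3 - 0 - 0)*51 = 38 + (0² + 3 - 3*0 - 1*0)*51 = 38 + (0 + 3 + 0 + 0)*51 = 38 + 3*51 = 38 + 153 = 191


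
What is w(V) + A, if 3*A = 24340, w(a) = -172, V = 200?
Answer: 23824/3 ≈ 7941.3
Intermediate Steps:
A = 24340/3 (A = (1/3)*24340 = 24340/3 ≈ 8113.3)
w(V) + A = -172 + 24340/3 = 23824/3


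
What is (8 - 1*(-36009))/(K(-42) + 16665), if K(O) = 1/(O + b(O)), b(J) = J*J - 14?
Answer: 61517036/28463821 ≈ 2.1612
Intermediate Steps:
b(J) = -14 + J² (b(J) = J² - 14 = -14 + J²)
K(O) = 1/(-14 + O + O²) (K(O) = 1/(O + (-14 + O²)) = 1/(-14 + O + O²))
(8 - 1*(-36009))/(K(-42) + 16665) = (8 - 1*(-36009))/(1/(-14 - 42 + (-42)²) + 16665) = (8 + 36009)/(1/(-14 - 42 + 1764) + 16665) = 36017/(1/1708 + 16665) = 36017/(28463821/1708) = 36017*(1708/28463821) = 61517036/28463821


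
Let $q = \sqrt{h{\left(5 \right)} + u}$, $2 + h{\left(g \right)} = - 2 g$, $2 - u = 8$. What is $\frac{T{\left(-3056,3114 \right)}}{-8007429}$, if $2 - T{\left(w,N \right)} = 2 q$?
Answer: $- \frac{2}{8007429} + \frac{2 i \sqrt{2}}{2669143} \approx -2.4977 \cdot 10^{-7} + 1.0597 \cdot 10^{-6} i$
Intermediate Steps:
$u = -6$ ($u = 2 - 8 = -6$)
$h{\left(g \right)} = -2 - 2 g$
$q = 3 i \sqrt{2}$ ($q = \sqrt{\left(-2 - 10\right) - 6} = \sqrt{-12 - 6} = \sqrt{-18} = 3 i \sqrt{2} \approx 4.2426 i$)
$T{\left(w,N \right)} = 2 - 6 i \sqrt{2}$ ($T{\left(w,N \right)} = 2 - 2 \cdot 3 i \sqrt{2} = 2 - 6 i \sqrt{2}$)
$\frac{T{\left(-3056,3114 \right)}}{-8007429} = \frac{2 - 6 i \sqrt{2}}{-8007429} = \left(2 - 6 i \sqrt{2}\right) \left(- \frac{1}{8007429}\right) = - \frac{2}{8007429} + \frac{2 i \sqrt{2}}{2669143}$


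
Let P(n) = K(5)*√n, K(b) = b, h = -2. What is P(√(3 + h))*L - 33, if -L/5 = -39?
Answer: 942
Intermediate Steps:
L = 195 (L = -5*(-39) = 195)
P(n) = 5*√n
P(√(3 + h))*L - 33 = (5*√(√(3 - 2)))*195 - 33 = (5*√(√1))*195 - 33 = (5*√1)*195 - 33 = (5*1)*195 - 33 = 5*195 - 33 = 975 - 33 = 942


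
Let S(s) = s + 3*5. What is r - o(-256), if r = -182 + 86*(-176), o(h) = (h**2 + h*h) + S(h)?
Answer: -146149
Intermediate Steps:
S(s) = 15 + s (S(s) = s + 15 = 15 + s)
o(h) = 15 + h + 2*h**2 (o(h) = (h**2 + h*h) + (15 + h) = (h**2 + h**2) + (15 + h) = 2*h**2 + (15 + h) = 15 + h + 2*h**2)
r = -15318 (r = -182 - 15136 = -15318)
r - o(-256) = -15318 - (15 - 256 + 2*(-256)**2) = -15318 - (15 - 256 + 2*65536) = -15318 - (15 - 256 + 131072) = -15318 - 1*130831 = -15318 - 130831 = -146149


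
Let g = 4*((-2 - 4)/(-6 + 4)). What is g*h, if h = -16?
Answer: -192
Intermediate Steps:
g = 12 (g = 4*(-6/(-2)) = 4*(-6*(-½)) = 4*3 = 12)
g*h = 12*(-16) = -192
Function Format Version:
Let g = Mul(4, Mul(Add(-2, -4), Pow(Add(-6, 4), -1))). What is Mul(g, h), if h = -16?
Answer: -192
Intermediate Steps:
g = 12 (g = Mul(4, Mul(-6, Pow(-2, -1))) = Mul(4, Mul(-6, Rational(-1, 2))) = Mul(4, 3) = 12)
Mul(g, h) = Mul(12, -16) = -192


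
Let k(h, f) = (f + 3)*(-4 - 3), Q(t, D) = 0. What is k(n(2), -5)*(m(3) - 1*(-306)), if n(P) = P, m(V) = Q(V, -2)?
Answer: 4284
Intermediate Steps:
m(V) = 0
k(h, f) = -21 - 7*f (k(h, f) = (3 + f)*(-7) = -21 - 7*f)
k(n(2), -5)*(m(3) - 1*(-306)) = (-21 - 7*(-5))*(0 - 1*(-306)) = (-21 + 35)*(0 + 306) = 14*306 = 4284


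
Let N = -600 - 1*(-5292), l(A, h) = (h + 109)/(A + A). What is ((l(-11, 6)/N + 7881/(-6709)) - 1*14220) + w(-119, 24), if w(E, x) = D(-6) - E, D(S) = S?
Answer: -424797060617/30109992 ≈ -14108.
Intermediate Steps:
l(A, h) = (109 + h)/(2*A) (l(A, h) = (109 + h)/((2*A)) = (109 + h)*(1/(2*A)) = (109 + h)/(2*A))
w(E, x) = -6 - E
N = 4692 (N = -600 + 5292 = 4692)
((l(-11, 6)/N + 7881/(-6709)) - 1*14220) + w(-119, 24) = ((((½)*(109 + 6)/(-11))/4692 + 7881/(-6709)) - 1*14220) + (-6 - 1*(-119)) = ((((½)*(-1/11)*115)*(1/4692) + 7881*(-1/6709)) - 14220) + (-6 + 119) = ((-115/22*1/4692 - 7881/6709) - 14220) + 113 = ((-5/4488 - 7881/6709) - 14220) + 113 = (-35403473/30109992 - 14220) + 113 = -428199489713/30109992 + 113 = -424797060617/30109992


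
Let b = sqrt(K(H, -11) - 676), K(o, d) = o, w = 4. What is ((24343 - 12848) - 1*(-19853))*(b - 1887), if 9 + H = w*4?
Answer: -59153676 + 31348*I*sqrt(669) ≈ -5.9154e+7 + 8.1082e+5*I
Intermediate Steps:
H = 7 (H = -9 + 4*4 = -9 + 16 = 7)
b = I*sqrt(669) (b = sqrt(7 - 676) = sqrt(-669) = I*sqrt(669) ≈ 25.865*I)
((24343 - 12848) - 1*(-19853))*(b - 1887) = ((24343 - 12848) - 1*(-19853))*(I*sqrt(669) - 1887) = (11495 + 19853)*(-1887 + I*sqrt(669)) = 31348*(-1887 + I*sqrt(669)) = -59153676 + 31348*I*sqrt(669)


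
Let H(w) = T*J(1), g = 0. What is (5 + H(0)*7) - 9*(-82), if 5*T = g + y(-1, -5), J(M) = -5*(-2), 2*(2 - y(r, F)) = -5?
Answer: 806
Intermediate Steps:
y(r, F) = 9/2 (y(r, F) = 2 - 1/2*(-5) = 2 + 5/2 = 9/2)
J(M) = 10
T = 9/10 (T = (0 + 9/2)/5 = (1/5)*(9/2) = 9/10 ≈ 0.90000)
H(w) = 9 (H(w) = (9/10)*10 = 9)
(5 + H(0)*7) - 9*(-82) = (5 + 9*7) - 9*(-82) = (5 + 63) + 738 = 68 + 738 = 806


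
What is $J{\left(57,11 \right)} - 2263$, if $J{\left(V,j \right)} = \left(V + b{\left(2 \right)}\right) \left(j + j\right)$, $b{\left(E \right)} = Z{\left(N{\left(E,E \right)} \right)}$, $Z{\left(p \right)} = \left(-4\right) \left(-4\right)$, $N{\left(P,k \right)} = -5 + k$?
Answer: $-657$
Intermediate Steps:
$Z{\left(p \right)} = 16$
$b{\left(E \right)} = 16$
$J{\left(V,j \right)} = 2 j \left(16 + V\right)$ ($J{\left(V,j \right)} = \left(V + 16\right) \left(j + j\right) = \left(16 + V\right) 2 j = 2 j \left(16 + V\right)$)
$J{\left(57,11 \right)} - 2263 = 2 \cdot 11 \left(16 + 57\right) - 2263 = 2 \cdot 11 \cdot 73 - 2263 = 1606 - 2263 = -657$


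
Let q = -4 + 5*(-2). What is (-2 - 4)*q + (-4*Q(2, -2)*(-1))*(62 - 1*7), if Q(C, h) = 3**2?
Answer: 2064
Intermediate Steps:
Q(C, h) = 9
q = -14 (q = -4 - 10 = -14)
(-2 - 4)*q + (-4*Q(2, -2)*(-1))*(62 - 1*7) = (-2 - 4)*(-14) + (-4*9*(-1))*(62 - 1*7) = -6*(-14) + (-36*(-1))*(62 - 7) = 84 + 36*55 = 84 + 1980 = 2064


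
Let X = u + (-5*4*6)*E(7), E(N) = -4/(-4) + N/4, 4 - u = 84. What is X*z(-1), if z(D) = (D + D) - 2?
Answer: 1640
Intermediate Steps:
z(D) = -2 + 2*D (z(D) = 2*D - 2 = -2 + 2*D)
u = -80 (u = 4 - 1*84 = 4 - 84 = -80)
E(N) = 1 + N/4 (E(N) = -4*(-1/4) + N*(1/4) = 1 + N/4)
X = -410 (X = -80 + (-5*4*6)*(1 + (1/4)*7) = -80 + (-20*6)*(1 + 7/4) = -80 - 120*11/4 = -80 - 330 = -410)
X*z(-1) = -410*(-2 + 2*(-1)) = -410*(-2 - 2) = -410*(-4) = 1640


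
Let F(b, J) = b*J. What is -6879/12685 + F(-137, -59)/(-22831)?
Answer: -259587304/289611235 ≈ -0.89633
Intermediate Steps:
F(b, J) = J*b
-6879/12685 + F(-137, -59)/(-22831) = -6879/12685 - 59*(-137)/(-22831) = -6879*1/12685 + 8083*(-1/22831) = -6879/12685 - 8083/22831 = -259587304/289611235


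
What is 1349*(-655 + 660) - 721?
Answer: 6024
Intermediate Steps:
1349*(-655 + 660) - 721 = 1349*5 - 721 = 6745 - 721 = 6024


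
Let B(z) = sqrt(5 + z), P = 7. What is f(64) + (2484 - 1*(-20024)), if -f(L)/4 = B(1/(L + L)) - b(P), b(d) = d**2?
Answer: 22704 - sqrt(1282)/4 ≈ 22695.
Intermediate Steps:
f(L) = 196 - 4*sqrt(5 + 1/(2*L)) (f(L) = -4*(sqrt(5 + 1/(L + L)) - 1*7**2) = -4*(sqrt(5 + 1/(2*L)) - 1*49) = -4*(sqrt(5 + 1/(2*L)) - 49) = -4*(-49 + sqrt(5 + 1/(2*L))) = 196 - 4*sqrt(5 + 1/(2*L)))
f(64) + (2484 - 1*(-20024)) = (196 - 2*sqrt(20 + 2/64)) + (2484 - 1*(-20024)) = (196 - 2*sqrt(20 + 2*(1/64))) + (2484 + 20024) = (196 - 2*sqrt(20 + 1/32)) + 22508 = (196 - sqrt(1282)/4) + 22508 = 22704 - sqrt(1282)/4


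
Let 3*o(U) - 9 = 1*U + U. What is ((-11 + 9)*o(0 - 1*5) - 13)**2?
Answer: 1369/9 ≈ 152.11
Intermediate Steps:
o(U) = 3 + 2*U/3 (o(U) = 3 + (1*U + U)/3 = 3 + (U + U)/3 = 3 + (2*U)/3 = 3 + 2*U/3)
((-11 + 9)*o(0 - 1*5) - 13)**2 = ((-11 + 9)*(3 + 2*(0 - 1*5)/3) - 13)**2 = (-2*(3 + 2*(0 - 5)/3) - 13)**2 = (-2*(3 + (2/3)*(-5)) - 13)**2 = (-2*(3 - 10/3) - 13)**2 = (-2*(-1/3) - 13)**2 = (2/3 - 13)**2 = (-37/3)**2 = 1369/9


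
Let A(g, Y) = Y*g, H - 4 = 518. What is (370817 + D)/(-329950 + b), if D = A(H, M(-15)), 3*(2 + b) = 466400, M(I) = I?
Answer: -1088961/523456 ≈ -2.0803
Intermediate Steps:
H = 522 (H = 4 + 518 = 522)
b = 466394/3 (b = -2 + (⅓)*466400 = -2 + 466400/3 = 466394/3 ≈ 1.5546e+5)
D = -7830 (D = -15*522 = -7830)
(370817 + D)/(-329950 + b) = (370817 - 7830)/(-329950 + 466394/3) = 362987/(-523456/3) = 362987*(-3/523456) = -1088961/523456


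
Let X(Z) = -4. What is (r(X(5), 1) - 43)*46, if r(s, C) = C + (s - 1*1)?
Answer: -2162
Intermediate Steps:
r(s, C) = -1 + C + s (r(s, C) = C + (s - 1) = C + (-1 + s) = -1 + C + s)
(r(X(5), 1) - 43)*46 = ((-1 + 1 - 4) - 43)*46 = (-4 - 43)*46 = -47*46 = -2162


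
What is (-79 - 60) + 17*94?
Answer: 1459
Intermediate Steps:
(-79 - 60) + 17*94 = -139 + 1598 = 1459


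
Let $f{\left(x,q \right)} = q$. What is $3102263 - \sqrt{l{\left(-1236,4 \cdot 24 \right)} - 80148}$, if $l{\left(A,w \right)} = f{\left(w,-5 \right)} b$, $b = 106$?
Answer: $3102263 - i \sqrt{80678} \approx 3.1023 \cdot 10^{6} - 284.04 i$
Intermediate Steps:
$l{\left(A,w \right)} = -530$ ($l{\left(A,w \right)} = \left(-5\right) 106 = -530$)
$3102263 - \sqrt{l{\left(-1236,4 \cdot 24 \right)} - 80148} = 3102263 - \sqrt{-530 - 80148} = 3102263 - \sqrt{-80678} = 3102263 - i \sqrt{80678}$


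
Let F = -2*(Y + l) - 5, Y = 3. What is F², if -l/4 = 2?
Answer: 25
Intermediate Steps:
l = -8 (l = -4*2 = -8)
F = 5 (F = -2*(3 - 8) - 5 = -2*(-5) - 5 = 10 - 5 = 5)
F² = 5² = 25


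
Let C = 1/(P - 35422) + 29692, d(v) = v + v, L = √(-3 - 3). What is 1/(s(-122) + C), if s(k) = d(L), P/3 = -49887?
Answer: 339040248561035/10066783332488158187 - 68511433778*I*√6/30200349997464474561 ≈ 3.3679e-5 - 5.5568e-9*I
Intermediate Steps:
P = -149661 (P = 3*(-49887) = -149661)
L = I*√6 (L = √(-6) = I*√6 ≈ 2.4495*I)
d(v) = 2*v
s(k) = 2*I*√6 (s(k) = 2*(I*√6) = 2*I*√6)
C = 5495484435/185083 (C = 1/(-149661 - 35422) + 29692 = 1/(-185083) + 29692 = -1/185083 + 29692 = 5495484435/185083 ≈ 29692.)
1/(s(-122) + C) = 1/(2*I*√6 + 5495484435/185083) = 1/(5495484435/185083 + 2*I*√6)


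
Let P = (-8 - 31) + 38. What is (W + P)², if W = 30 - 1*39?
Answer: 100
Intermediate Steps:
P = -1 (P = -39 + 38 = -1)
W = -9 (W = 30 - 39 = -9)
(W + P)² = (-9 - 1)² = (-10)² = 100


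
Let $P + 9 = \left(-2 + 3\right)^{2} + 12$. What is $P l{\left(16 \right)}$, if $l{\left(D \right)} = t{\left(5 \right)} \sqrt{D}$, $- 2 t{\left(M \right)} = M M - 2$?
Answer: $-184$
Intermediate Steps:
$t{\left(M \right)} = 1 - \frac{M^{2}}{2}$ ($t{\left(M \right)} = - \frac{M M - 2}{2} = - \frac{M^{2} - 2}{2} = - \frac{-2 + M^{2}}{2} = 1 - \frac{M^{2}}{2}$)
$l{\left(D \right)} = - \frac{23 \sqrt{D}}{2}$ ($l{\left(D \right)} = \left(1 - \frac{5^{2}}{2}\right) \sqrt{D} = \left(1 - \frac{25}{2}\right) \sqrt{D} = - \frac{23 \sqrt{D}}{2}$)
$P = 4$ ($P = -9 + \left(\left(-2 + 3\right)^{2} + 12\right) = -9 + \left(1^{2} + 12\right) = -9 + \left(1 + 12\right) = -9 + 13 = 4$)
$P l{\left(16 \right)} = 4 \left(- \frac{23 \sqrt{16}}{2}\right) = 4 \left(\left(- \frac{23}{2}\right) 4\right) = 4 \left(-46\right) = -184$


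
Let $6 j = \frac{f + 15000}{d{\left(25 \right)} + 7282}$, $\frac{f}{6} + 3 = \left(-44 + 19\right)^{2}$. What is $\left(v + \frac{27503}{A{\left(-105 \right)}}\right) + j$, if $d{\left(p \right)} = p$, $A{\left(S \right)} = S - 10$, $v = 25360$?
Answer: $\frac{21109529409}{840305} \approx 25121.0$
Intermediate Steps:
$A{\left(S \right)} = -10 + S$
$f = 3732$ ($f = -18 + 6 \left(-44 + 19\right)^{2} = -18 + 6 \left(-25\right)^{2} = -18 + 6 \cdot 625 = -18 + 3750 = 3732$)
$j = \frac{3122}{7307}$ ($j = \frac{\left(3732 + 15000\right) \frac{1}{25 + 7282}}{6} = \frac{18732 \cdot \frac{1}{7307}}{6} = \frac{1}{6} \cdot \frac{18732}{7307} = \frac{3122}{7307} \approx 0.42726$)
$\left(v + \frac{27503}{A{\left(-105 \right)}}\right) + j = \left(25360 + \frac{27503}{-10 - 105}\right) + \frac{3122}{7307} = \left(25360 + \frac{27503}{-115}\right) + \frac{3122}{7307} = \left(25360 + 27503 \left(- \frac{1}{115}\right)\right) + \frac{3122}{7307} = \left(25360 - \frac{27503}{115}\right) + \frac{3122}{7307} = \frac{2888897}{115} + \frac{3122}{7307} = \frac{21109529409}{840305}$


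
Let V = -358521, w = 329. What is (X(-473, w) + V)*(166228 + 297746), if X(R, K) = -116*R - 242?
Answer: -140999378730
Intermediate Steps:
X(R, K) = -242 - 116*R
(X(-473, w) + V)*(166228 + 297746) = ((-242 - 116*(-473)) - 358521)*(166228 + 297746) = ((-242 + 54868) - 358521)*463974 = (54626 - 358521)*463974 = -303895*463974 = -140999378730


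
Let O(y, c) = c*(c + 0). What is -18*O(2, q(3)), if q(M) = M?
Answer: -162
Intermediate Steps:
O(y, c) = c² (O(y, c) = c*c = c²)
-18*O(2, q(3)) = -18*3² = -18*9 = -162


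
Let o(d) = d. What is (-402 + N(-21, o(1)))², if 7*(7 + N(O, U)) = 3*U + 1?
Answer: 8173881/49 ≈ 1.6681e+5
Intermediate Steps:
N(O, U) = -48/7 + 3*U/7 (N(O, U) = -7 + (3*U + 1)/7 = -7 + (1 + 3*U)/7 = -7 + (⅐ + 3*U/7) = -48/7 + 3*U/7)
(-402 + N(-21, o(1)))² = (-402 + (-48/7 + (3/7)*1))² = (-402 + (-48/7 + 3/7))² = (-402 - 45/7)² = (-2859/7)² = 8173881/49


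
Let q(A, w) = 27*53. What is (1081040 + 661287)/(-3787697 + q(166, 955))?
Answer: -1742327/3786266 ≈ -0.46017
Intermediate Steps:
q(A, w) = 1431
(1081040 + 661287)/(-3787697 + q(166, 955)) = (1081040 + 661287)/(-3787697 + 1431) = 1742327/(-3786266) = 1742327*(-1/3786266) = -1742327/3786266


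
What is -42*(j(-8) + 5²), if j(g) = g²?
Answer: -3738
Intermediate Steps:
-42*(j(-8) + 5²) = -42*((-8)² + 5²) = -42*(64 + 25) = -42*89 = -3738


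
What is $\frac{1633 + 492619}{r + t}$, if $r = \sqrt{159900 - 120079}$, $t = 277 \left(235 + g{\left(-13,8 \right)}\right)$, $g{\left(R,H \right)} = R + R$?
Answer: $\frac{7153432759}{837889907} - \frac{123563 \sqrt{39821}}{837889907} \approx 8.508$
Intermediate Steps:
$g{\left(R,H \right)} = 2 R$
$t = 57893$ ($t = 277 \left(235 + 2 \left(-13\right)\right) = 277 \left(235 - 26\right) = 277 \cdot 209 = 57893$)
$r = \sqrt{39821} \approx 199.55$
$\frac{1633 + 492619}{r + t} = \frac{1633 + 492619}{\sqrt{39821} + 57893} = \frac{494252}{57893 + \sqrt{39821}}$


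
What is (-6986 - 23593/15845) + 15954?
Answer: 142074367/15845 ≈ 8966.5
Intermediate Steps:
(-6986 - 23593/15845) + 15954 = -110716763/15845 + 15954 = 142074367/15845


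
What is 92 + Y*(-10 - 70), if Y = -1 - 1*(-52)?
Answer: -3988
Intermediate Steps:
Y = 51 (Y = -1 + 52 = 51)
92 + Y*(-10 - 70) = 92 + 51*(-10 - 70) = 92 + 51*(-80) = 92 - 4080 = -3988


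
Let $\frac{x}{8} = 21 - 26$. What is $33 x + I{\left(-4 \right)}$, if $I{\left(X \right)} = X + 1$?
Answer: $-1323$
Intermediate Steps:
$I{\left(X \right)} = 1 + X$
$x = -40$ ($x = 8 \left(21 - 26\right) = 8 \left(-5\right) = -40$)
$33 x + I{\left(-4 \right)} = 33 \left(-40\right) + \left(1 - 4\right) = -1320 - 3 = -1323$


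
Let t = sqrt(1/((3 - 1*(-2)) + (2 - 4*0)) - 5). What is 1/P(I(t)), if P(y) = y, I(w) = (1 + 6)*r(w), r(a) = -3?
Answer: -1/21 ≈ -0.047619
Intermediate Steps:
t = I*sqrt(238)/7 (t = sqrt(1/((3 + 2) + (2 + 0)) - 5) = sqrt(1/(5 + 2) - 5) = sqrt(1/7 - 5) = sqrt(-34/7) = I*sqrt(238)/7 ≈ 2.2039*I)
I(w) = -21 (I(w) = (1 + 6)*(-3) = 7*(-3) = -21)
1/P(I(t)) = 1/(-21) = -1/21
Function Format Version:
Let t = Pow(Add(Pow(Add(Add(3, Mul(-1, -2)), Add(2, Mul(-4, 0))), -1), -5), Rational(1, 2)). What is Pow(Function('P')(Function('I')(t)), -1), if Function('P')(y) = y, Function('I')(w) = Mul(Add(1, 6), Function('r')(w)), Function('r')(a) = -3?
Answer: Rational(-1, 21) ≈ -0.047619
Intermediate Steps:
t = Mul(Rational(1, 7), I, Pow(238, Rational(1, 2))) (t = Pow(Add(Pow(Add(Add(3, 2), Add(2, 0)), -1), -5), Rational(1, 2)) = Pow(Add(Pow(Add(5, 2), -1), -5), Rational(1, 2)) = Pow(Add(Pow(7, -1), -5), Rational(1, 2)) = Pow(Add(Rational(1, 7), -5), Rational(1, 2)) = Pow(Rational(-34, 7), Rational(1, 2)) = Mul(Rational(1, 7), I, Pow(238, Rational(1, 2))) ≈ Mul(2.2039, I))
Function('I')(w) = -21 (Function('I')(w) = Mul(Add(1, 6), -3) = Mul(7, -3) = -21)
Pow(Function('P')(Function('I')(t)), -1) = Pow(-21, -1) = Rational(-1, 21)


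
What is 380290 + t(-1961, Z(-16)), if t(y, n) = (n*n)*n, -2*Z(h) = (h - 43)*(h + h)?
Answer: -840852094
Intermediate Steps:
Z(h) = -h*(-43 + h) (Z(h) = -(h - 43)*(h + h)/2 = -(-43 + h)*2*h/2 = -h*(-43 + h))
t(y, n) = n**3 (t(y, n) = n**2*n = n**3)
380290 + t(-1961, Z(-16)) = 380290 + (-16*(43 - 1*(-16)))**3 = 380290 + (-16*(43 + 16))**3 = 380290 + (-16*59)**3 = 380290 + (-944)**3 = 380290 - 841232384 = -840852094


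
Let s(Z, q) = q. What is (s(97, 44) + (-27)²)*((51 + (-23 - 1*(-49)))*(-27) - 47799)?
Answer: -38555694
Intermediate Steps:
(s(97, 44) + (-27)²)*((51 + (-23 - 1*(-49)))*(-27) - 47799) = (44 + (-27)²)*((51 + (-23 - 1*(-49)))*(-27) - 47799) = (44 + 729)*((51 + (-23 + 49))*(-27) - 47799) = 773*((51 + 26)*(-27) - 47799) = 773*(77*(-27) - 47799) = 773*(-2079 - 47799) = 773*(-49878) = -38555694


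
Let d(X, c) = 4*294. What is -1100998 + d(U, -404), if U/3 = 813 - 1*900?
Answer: -1099822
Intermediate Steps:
U = -261 (U = 3*(813 - 1*900) = 3*(813 - 900) = 3*(-87) = -261)
d(X, c) = 1176
-1100998 + d(U, -404) = -1100998 + 1176 = -1099822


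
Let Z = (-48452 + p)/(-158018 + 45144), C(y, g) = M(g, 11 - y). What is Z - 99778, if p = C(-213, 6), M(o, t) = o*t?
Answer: -5631147432/56437 ≈ -99778.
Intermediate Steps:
C(y, g) = g*(11 - y)
p = 1344 (p = 6*(11 - 1*(-213)) = 6*(11 + 213) = 6*224 = 1344)
Z = 23554/56437 (Z = (-48452 + 1344)/(-158018 + 45144) = -47108/(-112874) = -47108*(-1/112874) = 23554/56437 ≈ 0.41735)
Z - 99778 = 23554/56437 - 99778 = -5631147432/56437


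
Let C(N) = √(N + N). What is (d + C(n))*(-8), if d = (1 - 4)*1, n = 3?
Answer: 24 - 8*√6 ≈ 4.4041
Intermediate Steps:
d = -3 (d = -3*1 = -3)
C(N) = √2*√N (C(N) = √(2*N) = √2*√N)
(d + C(n))*(-8) = (-3 + √2*√3)*(-8) = (-3 + √6)*(-8) = 24 - 8*√6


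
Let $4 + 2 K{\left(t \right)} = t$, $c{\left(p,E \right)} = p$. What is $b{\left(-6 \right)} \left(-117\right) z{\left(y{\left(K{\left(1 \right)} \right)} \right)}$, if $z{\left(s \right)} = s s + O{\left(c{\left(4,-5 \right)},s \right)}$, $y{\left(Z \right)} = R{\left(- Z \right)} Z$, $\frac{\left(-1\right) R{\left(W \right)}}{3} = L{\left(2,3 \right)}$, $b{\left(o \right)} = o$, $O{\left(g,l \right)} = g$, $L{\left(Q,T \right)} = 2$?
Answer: $59670$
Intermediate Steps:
$K{\left(t \right)} = -2 + \frac{t}{2}$
$R{\left(W \right)} = -6$ ($R{\left(W \right)} = \left(-3\right) 2 = -6$)
$y{\left(Z \right)} = - 6 Z$
$z{\left(s \right)} = 4 + s^{2}$ ($z{\left(s \right)} = s s + 4 = s^{2} + 4 = 4 + s^{2}$)
$b{\left(-6 \right)} \left(-117\right) z{\left(y{\left(K{\left(1 \right)} \right)} \right)} = \left(-6\right) \left(-117\right) \left(4 + \left(- 6 \left(-2 + \frac{1}{2} \cdot 1\right)\right)^{2}\right) = 702 \left(4 + \left(- 6 \left(-2 + \frac{1}{2}\right)\right)^{2}\right) = 702 \left(4 + \left(\left(-6\right) \left(- \frac{3}{2}\right)\right)^{2}\right) = 702 \left(4 + 9^{2}\right) = 702 \left(4 + 81\right) = 702 \cdot 85 = 59670$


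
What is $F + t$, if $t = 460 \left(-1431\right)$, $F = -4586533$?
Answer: $-5244793$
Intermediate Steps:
$t = -658260$
$F + t = -4586533 - 658260 = -5244793$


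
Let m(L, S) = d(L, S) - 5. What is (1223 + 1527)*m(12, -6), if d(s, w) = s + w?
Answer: 2750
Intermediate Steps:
m(L, S) = -5 + L + S (m(L, S) = (L + S) - 5 = -5 + L + S)
(1223 + 1527)*m(12, -6) = (1223 + 1527)*(-5 + 12 - 6) = 2750*1 = 2750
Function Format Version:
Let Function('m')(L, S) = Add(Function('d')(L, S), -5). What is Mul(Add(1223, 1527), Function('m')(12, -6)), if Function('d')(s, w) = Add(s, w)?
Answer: 2750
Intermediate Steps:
Function('m')(L, S) = Add(-5, L, S) (Function('m')(L, S) = Add(Add(L, S), -5) = Add(-5, L, S))
Mul(Add(1223, 1527), Function('m')(12, -6)) = Mul(Add(1223, 1527), Add(-5, 12, -6)) = Mul(2750, 1) = 2750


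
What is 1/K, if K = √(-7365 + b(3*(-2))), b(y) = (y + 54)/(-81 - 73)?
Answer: -I*√43668933/567129 ≈ -0.011652*I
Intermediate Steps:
b(y) = -27/77 - y/154 (b(y) = (54 + y)/(-154) = (54 + y)*(-1/154) = -27/77 - y/154)
K = I*√43668933/77 (K = √(-7365 + (-27/77 - 3*(-2)/154)) = √(-7365 + (-27/77 - 1/154*(-6))) = √(-7365 + (-27/77 + 3/77)) = √(-7365 - 24/77) = √(-567129/77) = I*√43668933/77 ≈ 85.821*I)
1/K = 1/(I*√43668933/77) = -I*√43668933/567129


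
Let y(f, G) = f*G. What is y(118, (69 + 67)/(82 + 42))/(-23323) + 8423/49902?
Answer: 5889731675/36079794726 ≈ 0.16324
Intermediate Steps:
y(f, G) = G*f
y(118, (69 + 67)/(82 + 42))/(-23323) + 8423/49902 = (((69 + 67)/(82 + 42))*118)/(-23323) + 8423/49902 = ((136/124)*118)*(-1/23323) + 8423*(1/49902) = ((136*(1/124))*118)*(-1/23323) + 8423/49902 = ((34/31)*118)*(-1/23323) + 8423/49902 = (4012/31)*(-1/23323) + 8423/49902 = -4012/723013 + 8423/49902 = 5889731675/36079794726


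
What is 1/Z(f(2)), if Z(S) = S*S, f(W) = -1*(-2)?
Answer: ¼ ≈ 0.25000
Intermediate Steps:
f(W) = 2
Z(S) = S²
1/Z(f(2)) = 1/(2²) = 1/4 = ¼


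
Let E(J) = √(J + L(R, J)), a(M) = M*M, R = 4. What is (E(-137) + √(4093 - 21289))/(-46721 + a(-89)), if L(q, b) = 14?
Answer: I*(-√123 - 2*√4299)/38800 ≈ -0.0036656*I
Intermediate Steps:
a(M) = M²
E(J) = √(14 + J) (E(J) = √(J + 14) = √(14 + J))
(E(-137) + √(4093 - 21289))/(-46721 + a(-89)) = (√(14 - 137) + √(4093 - 21289))/(-46721 + (-89)²) = (√(-123) + √(-17196))/(-46721 + 7921) = (I*√123 + 2*I*√4299)/(-38800) = (I*√123 + 2*I*√4299)*(-1/38800) = -I*√4299/19400 - I*√123/38800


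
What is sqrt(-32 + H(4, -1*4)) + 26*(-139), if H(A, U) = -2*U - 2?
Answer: -3614 + I*sqrt(26) ≈ -3614.0 + 5.099*I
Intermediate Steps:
H(A, U) = -2 - 2*U
sqrt(-32 + H(4, -1*4)) + 26*(-139) = sqrt(-32 + (-2 - (-2)*4)) + 26*(-139) = sqrt(-32 + (-2 - 2*(-4))) - 3614 = sqrt(-32 + (-2 + 8)) - 3614 = sqrt(-32 + 6) - 3614 = sqrt(-26) - 3614 = I*sqrt(26) - 3614 = -3614 + I*sqrt(26)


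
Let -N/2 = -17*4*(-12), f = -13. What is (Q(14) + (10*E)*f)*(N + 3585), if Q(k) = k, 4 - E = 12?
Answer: 2058462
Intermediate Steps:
E = -8 (E = 4 - 1*12 = 4 - 12 = -8)
N = -1632 (N = -2*(-17*4)*(-12) = -(-136)*(-12) = -2*816 = -1632)
(Q(14) + (10*E)*f)*(N + 3585) = (14 + (10*(-8))*(-13))*(-1632 + 3585) = (14 - 80*(-13))*1953 = (14 + 1040)*1953 = 1054*1953 = 2058462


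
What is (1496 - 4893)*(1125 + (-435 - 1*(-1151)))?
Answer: -6253877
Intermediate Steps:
(1496 - 4893)*(1125 + (-435 - 1*(-1151))) = -3397*(1125 + (-435 + 1151)) = -3397*(1125 + 716) = -3397*1841 = -6253877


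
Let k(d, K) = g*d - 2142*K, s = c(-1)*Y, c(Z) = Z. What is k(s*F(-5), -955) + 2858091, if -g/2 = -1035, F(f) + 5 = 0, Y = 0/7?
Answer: 4903701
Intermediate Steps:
Y = 0 (Y = 0*(⅐) = 0)
s = 0 (s = -1*0 = 0)
F(f) = -5 (F(f) = -5 + 0 = -5)
g = 2070 (g = -2*(-1035) = 2070)
k(d, K) = -2142*K + 2070*d (k(d, K) = 2070*d - 2142*K = -2142*K + 2070*d)
k(s*F(-5), -955) + 2858091 = (-2142*(-955) + 2070*(0*(-5))) + 2858091 = (2045610 + 2070*0) + 2858091 = (2045610 + 0) + 2858091 = 2045610 + 2858091 = 4903701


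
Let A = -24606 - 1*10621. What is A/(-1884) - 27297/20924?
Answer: 85707775/4927602 ≈ 17.393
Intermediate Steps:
A = -35227 (A = -24606 - 10621 = -35227)
A/(-1884) - 27297/20924 = -35227/(-1884) - 27297/20924 = -35227*(-1/1884) - 27297*1/20924 = 35227/1884 - 27297/20924 = 85707775/4927602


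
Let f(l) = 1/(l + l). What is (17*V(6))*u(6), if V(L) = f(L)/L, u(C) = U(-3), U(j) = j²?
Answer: 17/8 ≈ 2.1250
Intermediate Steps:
u(C) = 9 (u(C) = (-3)² = 9)
f(l) = 1/(2*l)
V(L) = 1/(2*L²) (V(L) = (1/(2*L))/L = 1/(2*L²))
(17*V(6))*u(6) = (17*((½)/6²))*9 = (17*((½)*(1/36)))*9 = (17*(1/72))*9 = (17/72)*9 = 17/8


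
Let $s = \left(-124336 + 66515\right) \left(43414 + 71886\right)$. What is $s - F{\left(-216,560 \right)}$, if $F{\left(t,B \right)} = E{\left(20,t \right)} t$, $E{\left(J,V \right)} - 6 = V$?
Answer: $-6666806660$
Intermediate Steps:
$E{\left(J,V \right)} = 6 + V$
$F{\left(t,B \right)} = t \left(6 + t\right)$ ($F{\left(t,B \right)} = \left(6 + t\right) t = t \left(6 + t\right)$)
$s = -6666761300$ ($s = \left(-57821\right) 115300 = -6666761300$)
$s - F{\left(-216,560 \right)} = -6666761300 - - 216 \left(6 - 216\right) = -6666761300 - \left(-216\right) \left(-210\right) = -6666761300 - 45360 = -6666806660$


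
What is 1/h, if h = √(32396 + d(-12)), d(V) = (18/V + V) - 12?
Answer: √129482/64741 ≈ 0.0055581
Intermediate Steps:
d(V) = -12 + V + 18/V (d(V) = (V + 18/V) - 12 = -12 + V + 18/V)
h = √129482/2 (h = √(32396 + (-12 - 12 + 18/(-12))) = √(32396 + (-12 - 12 + 18*(-1/12))) = √(32396 + (-12 - 12 - 3/2)) = √(32396 - 51/2) = √(64741/2) = √129482/2 ≈ 179.92)
1/h = 1/(√129482/2) = √129482/64741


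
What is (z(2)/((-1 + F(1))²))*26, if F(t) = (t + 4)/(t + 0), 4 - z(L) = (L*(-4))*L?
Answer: 65/2 ≈ 32.500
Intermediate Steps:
z(L) = 4 + 4*L² (z(L) = 4 - L*(-4)*L = 4 - (-4*L)*L = 4 - (-4)*L² = 4 + 4*L²)
F(t) = (4 + t)/t
(z(2)/((-1 + F(1))²))*26 = ((4 + 4*2²)/((-1 + (4 + 1)/1)²))*26 = ((4 + 4*4)/((-1 + 1*5)²))*26 = ((4 + 16)/((-1 + 5)²))*26 = (20/(4²))*26 = (20/16)*26 = (20*(1/16))*26 = (5/4)*26 = 65/2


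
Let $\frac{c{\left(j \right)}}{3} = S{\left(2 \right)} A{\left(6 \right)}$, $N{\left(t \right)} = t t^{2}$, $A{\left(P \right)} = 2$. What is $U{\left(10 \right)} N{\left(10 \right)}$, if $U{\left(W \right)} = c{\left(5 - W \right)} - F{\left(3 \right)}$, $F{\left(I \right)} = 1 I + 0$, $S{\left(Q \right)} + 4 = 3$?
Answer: $-9000$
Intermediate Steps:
$S{\left(Q \right)} = -1$ ($S{\left(Q \right)} = -4 + 3 = -1$)
$F{\left(I \right)} = I$ ($F{\left(I \right)} = I + 0 = I$)
$N{\left(t \right)} = t^{3}$
$c{\left(j \right)} = -6$ ($c{\left(j \right)} = 3 \left(\left(-1\right) 2\right) = 3 \left(-2\right) = -6$)
$U{\left(W \right)} = -9$ ($U{\left(W \right)} = -6 - 3 = -9$)
$U{\left(10 \right)} N{\left(10 \right)} = - 9 \cdot 10^{3} = \left(-9\right) 1000 = -9000$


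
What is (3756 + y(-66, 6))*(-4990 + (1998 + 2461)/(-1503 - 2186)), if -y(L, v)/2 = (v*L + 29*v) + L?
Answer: -11394749844/527 ≈ -2.1622e+7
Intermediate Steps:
y(L, v) = -58*v - 2*L - 2*L*v (y(L, v) = -2*((v*L + 29*v) + L) = -2*((L*v + 29*v) + L) = -2*((29*v + L*v) + L) = -2*(L + 29*v + L*v) = -58*v - 2*L - 2*L*v)
(3756 + y(-66, 6))*(-4990 + (1998 + 2461)/(-1503 - 2186)) = (3756 + (-58*6 - 2*(-66) - 2*(-66)*6))*(-4990 + (1998 + 2461)/(-1503 - 2186)) = (3756 + (-348 + 132 + 792))*(-4990 + 4459/(-3689)) = (3756 + 576)*(-4990 + 4459*(-1/3689)) = 4332*(-4990 - 637/527) = 4332*(-2630367/527) = -11394749844/527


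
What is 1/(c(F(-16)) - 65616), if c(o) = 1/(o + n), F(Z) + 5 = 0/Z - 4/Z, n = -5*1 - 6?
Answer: -63/4133812 ≈ -1.5240e-5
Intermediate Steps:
n = -11 (n = -5 - 6 = -11)
F(Z) = -5 - 4/Z (F(Z) = -5 + (0/Z - 4/Z) = -5 + (0 - 4/Z) = -5 - 4/Z)
c(o) = 1/(-11 + o) (c(o) = 1/(o - 11) = 1/(-11 + o))
1/(c(F(-16)) - 65616) = 1/(1/(-11 + (-5 - 4/(-16))) - 65616) = 1/(1/(-11 + (-5 - 4*(-1/16))) - 65616) = 1/(1/(-11 + (-5 + 1/4)) - 65616) = 1/(1/(-11 - 19/4) - 65616) = 1/(1/(-63/4) - 65616) = 1/(-4/63 - 65616) = 1/(-4133812/63) = -63/4133812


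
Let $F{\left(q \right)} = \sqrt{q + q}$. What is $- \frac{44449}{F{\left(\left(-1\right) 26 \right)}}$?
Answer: $\frac{44449 i \sqrt{13}}{26} \approx 6164.0 i$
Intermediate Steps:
$F{\left(q \right)} = \sqrt{2} \sqrt{q}$ ($F{\left(q \right)} = \sqrt{2 q} = \sqrt{2} \sqrt{q}$)
$- \frac{44449}{F{\left(\left(-1\right) 26 \right)}} = - \frac{44449}{\sqrt{2} \sqrt{\left(-1\right) 26}} = - \frac{44449}{\sqrt{2} \sqrt{-26}} = - \frac{44449}{\sqrt{2} i \sqrt{26}} = - \frac{44449}{2 i \sqrt{13}} = - 44449 \left(- \frac{i \sqrt{13}}{26}\right) = \frac{44449 i \sqrt{13}}{26}$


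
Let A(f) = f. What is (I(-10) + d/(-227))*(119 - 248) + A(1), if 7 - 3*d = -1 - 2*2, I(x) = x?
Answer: 293573/227 ≈ 1293.3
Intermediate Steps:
d = 4 (d = 7/3 - (-1 - 2*2)/3 = 7/3 - (-1 - 4)/3 = 7/3 - 1/3*(-5) = 7/3 + 5/3 = 4)
(I(-10) + d/(-227))*(119 - 248) + A(1) = (-10 + 4/(-227))*(119 - 248) + 1 = (-10 + 4*(-1/227))*(-129) + 1 = (-10 - 4/227)*(-129) + 1 = -2274/227*(-129) + 1 = 293346/227 + 1 = 293573/227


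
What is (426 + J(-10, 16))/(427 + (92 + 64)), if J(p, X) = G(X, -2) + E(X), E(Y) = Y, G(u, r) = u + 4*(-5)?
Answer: 438/583 ≈ 0.75129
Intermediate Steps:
G(u, r) = -20 + u (G(u, r) = u - 20 = -20 + u)
J(p, X) = -20 + 2*X (J(p, X) = (-20 + X) + X = -20 + 2*X)
(426 + J(-10, 16))/(427 + (92 + 64)) = (426 + (-20 + 2*16))/(427 + (92 + 64)) = (426 + (-20 + 32))/(427 + 156) = (426 + 12)/583 = 438*(1/583) = 438/583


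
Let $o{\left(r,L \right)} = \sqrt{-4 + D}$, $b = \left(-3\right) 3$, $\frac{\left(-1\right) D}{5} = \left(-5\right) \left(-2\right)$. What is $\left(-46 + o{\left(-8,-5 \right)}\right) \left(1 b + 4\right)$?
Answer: $230 - 15 i \sqrt{6} \approx 230.0 - 36.742 i$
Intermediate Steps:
$D = -50$ ($D = - 5 \left(\left(-5\right) \left(-2\right)\right) = \left(-5\right) 10 = -50$)
$b = -9$
$o{\left(r,L \right)} = 3 i \sqrt{6}$ ($o{\left(r,L \right)} = \sqrt{-4 - 50} = \sqrt{-54} = 3 i \sqrt{6}$)
$\left(-46 + o{\left(-8,-5 \right)}\right) \left(1 b + 4\right) = \left(-46 + 3 i \sqrt{6}\right) \left(1 \left(-9\right) + 4\right) = \left(-46 + 3 i \sqrt{6}\right) \left(-9 + 4\right) = \left(-46 + 3 i \sqrt{6}\right) \left(-5\right) = 230 - 15 i \sqrt{6}$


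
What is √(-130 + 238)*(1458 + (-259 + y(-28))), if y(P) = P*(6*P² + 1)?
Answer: -783246*√3 ≈ -1.3566e+6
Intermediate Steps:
y(P) = P*(1 + 6*P²)
√(-130 + 238)*(1458 + (-259 + y(-28))) = √(-130 + 238)*(1458 + (-259 + (-28 + 6*(-28)³))) = √108*(1458 + (-259 + (-28 + 6*(-21952)))) = (6*√3)*(1458 + (-259 + (-28 - 131712))) = (6*√3)*(1458 + (-259 - 131740)) = (6*√3)*(1458 - 131999) = (6*√3)*(-130541) = -783246*√3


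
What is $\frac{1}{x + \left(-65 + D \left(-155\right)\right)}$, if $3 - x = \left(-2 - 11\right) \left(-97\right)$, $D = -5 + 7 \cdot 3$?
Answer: $- \frac{1}{3803} \approx -0.00026295$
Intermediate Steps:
$D = 16$ ($D = -5 + 21 = 16$)
$x = -1258$ ($x = 3 - \left(-2 - 11\right) \left(-97\right) = 3 - \left(-13\right) \left(-97\right) = 3 - 1261 = -1258$)
$\frac{1}{x + \left(-65 + D \left(-155\right)\right)} = \frac{1}{-1258 + \left(-65 + 16 \left(-155\right)\right)} = \frac{1}{-1258 - 2545} = \frac{1}{-3803} = - \frac{1}{3803}$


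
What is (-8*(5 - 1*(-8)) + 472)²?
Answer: 135424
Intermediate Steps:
(-8*(5 - 1*(-8)) + 472)² = (-8*(5 + 8) + 472)² = (-8*13 + 472)² = (-104 + 472)² = 368² = 135424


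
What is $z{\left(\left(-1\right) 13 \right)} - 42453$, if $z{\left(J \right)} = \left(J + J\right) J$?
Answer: $-42115$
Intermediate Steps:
$z{\left(J \right)} = 2 J^{2}$ ($z{\left(J \right)} = 2 J J = 2 J^{2}$)
$z{\left(\left(-1\right) 13 \right)} - 42453 = 2 \left(\left(-1\right) 13\right)^{2} - 42453 = 2 \left(-13\right)^{2} - 42453 = 2 \cdot 169 - 42453 = 338 - 42453 = -42115$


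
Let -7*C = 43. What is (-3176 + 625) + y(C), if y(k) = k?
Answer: -17900/7 ≈ -2557.1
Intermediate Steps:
C = -43/7 (C = -1/7*43 = -43/7 ≈ -6.1429)
(-3176 + 625) + y(C) = (-3176 + 625) - 43/7 = -2551 - 43/7 = -17900/7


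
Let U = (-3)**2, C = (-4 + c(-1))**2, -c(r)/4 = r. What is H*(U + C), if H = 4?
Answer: 36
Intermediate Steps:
c(r) = -4*r
C = 0 (C = (-4 - 4*(-1))**2 = (-4 + 4)**2 = 0**2 = 0)
U = 9
H*(U + C) = 4*(9 + 0) = 4*9 = 36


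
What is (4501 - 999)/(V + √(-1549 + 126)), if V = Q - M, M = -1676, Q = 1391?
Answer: 5370317/4703956 - 1751*I*√1423/4703956 ≈ 1.1417 - 0.014042*I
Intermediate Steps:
V = 3067 (V = 1391 - 1*(-1676) = 1391 + 1676 = 3067)
(4501 - 999)/(V + √(-1549 + 126)) = (4501 - 999)/(3067 + √(-1549 + 126)) = 3502/(3067 + √(-1423)) = 3502/(3067 + I*√1423)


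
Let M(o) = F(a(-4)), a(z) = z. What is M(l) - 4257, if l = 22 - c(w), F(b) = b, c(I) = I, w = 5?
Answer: -4261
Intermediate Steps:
l = 17 (l = 22 - 1*5 = 22 - 5 = 17)
M(o) = -4
M(l) - 4257 = -4 - 4257 = -4261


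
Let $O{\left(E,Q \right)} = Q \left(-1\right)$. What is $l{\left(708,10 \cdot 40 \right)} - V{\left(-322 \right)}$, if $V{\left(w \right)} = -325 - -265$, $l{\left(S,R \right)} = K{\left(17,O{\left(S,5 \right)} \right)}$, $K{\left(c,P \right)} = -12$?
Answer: $48$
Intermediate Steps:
$O{\left(E,Q \right)} = - Q$
$l{\left(S,R \right)} = -12$
$V{\left(w \right)} = -60$ ($V{\left(w \right)} = -325 + 265 = -60$)
$l{\left(708,10 \cdot 40 \right)} - V{\left(-322 \right)} = -12 - -60 = -12 + 60 = 48$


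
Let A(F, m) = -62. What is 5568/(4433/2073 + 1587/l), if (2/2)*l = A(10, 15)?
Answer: -715632768/3015005 ≈ -237.36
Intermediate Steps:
l = -62
5568/(4433/2073 + 1587/l) = 5568/(4433/2073 + 1587/(-62)) = 5568/(4433*(1/2073) + 1587*(-1/62)) = 5568/(4433/2073 - 1587/62) = 5568/(-3015005/128526) = 5568*(-128526/3015005) = -715632768/3015005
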